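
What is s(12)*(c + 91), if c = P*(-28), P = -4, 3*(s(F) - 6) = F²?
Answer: 10962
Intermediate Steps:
s(F) = 6 + F²/3
c = 112 (c = -4*(-28) = 112)
s(12)*(c + 91) = (6 + (⅓)*12²)*(112 + 91) = (6 + (⅓)*144)*203 = (6 + 48)*203 = 54*203 = 10962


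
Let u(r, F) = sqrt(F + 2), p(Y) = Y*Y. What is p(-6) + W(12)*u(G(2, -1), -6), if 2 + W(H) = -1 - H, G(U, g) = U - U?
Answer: 36 - 30*I ≈ 36.0 - 30.0*I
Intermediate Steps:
G(U, g) = 0
p(Y) = Y**2
u(r, F) = sqrt(2 + F)
W(H) = -3 - H (W(H) = -2 + (-1 - H) = -3 - H)
p(-6) + W(12)*u(G(2, -1), -6) = (-6)**2 + (-3 - 1*12)*sqrt(2 - 6) = 36 + (-3 - 12)*sqrt(-4) = 36 - 30*I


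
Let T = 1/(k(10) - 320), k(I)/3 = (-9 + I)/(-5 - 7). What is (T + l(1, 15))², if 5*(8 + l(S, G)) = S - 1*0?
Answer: 2497900441/41024025 ≈ 60.889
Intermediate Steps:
k(I) = 9/4 - I/4 (k(I) = 3*((-9 + I)/(-5 - 7)) = 3*((-9 + I)/(-12)) = 3*((-9 + I)*(-1/12)) = 3*(¾ - I/12) = 9/4 - I/4)
l(S, G) = -8 + S/5 (l(S, G) = -8 + (S - 1*0)/5 = -8 + (S + 0)/5 = -8 + S/5)
T = -4/1281 (T = 1/((9/4 - ¼*10) - 320) = 1/((9/4 - 5/2) - 320) = 1/(-¼ - 320) = 1/(-1281/4) = -4/1281 ≈ -0.0031226)
(T + l(1, 15))² = (-4/1281 + (-8 + (⅕)*1))² = (-4/1281 + (-8 + ⅕))² = (-4/1281 - 39/5)² = (-49979/6405)² = 2497900441/41024025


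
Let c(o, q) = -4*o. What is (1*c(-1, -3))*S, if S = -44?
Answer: -176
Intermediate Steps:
(1*c(-1, -3))*S = (1*(-4*(-1)))*(-44) = (1*4)*(-44) = 4*(-44) = -176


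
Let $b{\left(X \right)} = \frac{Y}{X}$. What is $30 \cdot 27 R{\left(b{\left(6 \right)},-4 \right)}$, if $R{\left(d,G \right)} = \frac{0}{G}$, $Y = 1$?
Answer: $0$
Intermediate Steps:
$b{\left(X \right)} = \frac{1}{X}$ ($b{\left(X \right)} = 1 \frac{1}{X} = \frac{1}{X}$)
$R{\left(d,G \right)} = 0$
$30 \cdot 27 R{\left(b{\left(6 \right)},-4 \right)} = 30 \cdot 27 \cdot 0 = 810 \cdot 0 = 0$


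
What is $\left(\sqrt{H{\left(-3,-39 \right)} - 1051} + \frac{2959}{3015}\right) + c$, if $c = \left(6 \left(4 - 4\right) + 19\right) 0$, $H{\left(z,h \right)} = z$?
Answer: $\frac{2959}{3015} + i \sqrt{1054} \approx 0.98143 + 32.465 i$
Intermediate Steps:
$c = 0$ ($c = \left(6 \cdot 0 + 19\right) 0 = \left(0 + 19\right) 0 = 19 \cdot 0 = 0$)
$\left(\sqrt{H{\left(-3,-39 \right)} - 1051} + \frac{2959}{3015}\right) + c = \left(\sqrt{-3 - 1051} + \frac{2959}{3015}\right) + 0 = \left(\sqrt{-1054} + 2959 \cdot \frac{1}{3015}\right) + 0 = \left(i \sqrt{1054} + \frac{2959}{3015}\right) + 0 = \left(\frac{2959}{3015} + i \sqrt{1054}\right) + 0 = \frac{2959}{3015} + i \sqrt{1054}$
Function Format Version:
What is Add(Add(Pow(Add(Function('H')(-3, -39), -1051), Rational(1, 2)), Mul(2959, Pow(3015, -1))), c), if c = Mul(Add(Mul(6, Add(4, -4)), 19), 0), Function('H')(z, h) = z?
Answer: Add(Rational(2959, 3015), Mul(I, Pow(1054, Rational(1, 2)))) ≈ Add(0.98143, Mul(32.465, I))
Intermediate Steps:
c = 0 (c = Mul(Add(Mul(6, 0), 19), 0) = Mul(Add(0, 19), 0) = Mul(19, 0) = 0)
Add(Add(Pow(Add(Function('H')(-3, -39), -1051), Rational(1, 2)), Mul(2959, Pow(3015, -1))), c) = Add(Add(Pow(Add(-3, -1051), Rational(1, 2)), Mul(2959, Pow(3015, -1))), 0) = Add(Add(Pow(-1054, Rational(1, 2)), Mul(2959, Rational(1, 3015))), 0) = Add(Add(Mul(I, Pow(1054, Rational(1, 2))), Rational(2959, 3015)), 0) = Add(Add(Rational(2959, 3015), Mul(I, Pow(1054, Rational(1, 2)))), 0) = Add(Rational(2959, 3015), Mul(I, Pow(1054, Rational(1, 2))))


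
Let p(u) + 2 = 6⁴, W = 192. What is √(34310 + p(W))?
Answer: 6*√989 ≈ 188.69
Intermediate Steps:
p(u) = 1294 (p(u) = -2 + 6⁴ = -2 + 1296 = 1294)
√(34310 + p(W)) = √(34310 + 1294) = √35604 = 6*√989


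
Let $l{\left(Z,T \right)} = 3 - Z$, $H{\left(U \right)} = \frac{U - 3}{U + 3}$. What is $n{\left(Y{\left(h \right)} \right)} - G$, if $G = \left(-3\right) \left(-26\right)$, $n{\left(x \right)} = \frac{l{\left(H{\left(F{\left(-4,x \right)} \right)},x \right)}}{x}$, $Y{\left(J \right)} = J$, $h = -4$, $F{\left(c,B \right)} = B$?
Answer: $-77$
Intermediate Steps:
$H{\left(U \right)} = \frac{-3 + U}{3 + U}$
$n{\left(x \right)} = \frac{3 - \frac{-3 + x}{3 + x}}{x}$
$G = 78$
$n{\left(Y{\left(h \right)} \right)} - G = \frac{2 \left(6 - 4\right)}{\left(-4\right) \left(3 - 4\right)} - 78 = 2 \left(- \frac{1}{4}\right) \frac{1}{-1} \cdot 2 - 78 = 2 \left(- \frac{1}{4}\right) \left(-1\right) 2 - 78 = 1 - 78 = -77$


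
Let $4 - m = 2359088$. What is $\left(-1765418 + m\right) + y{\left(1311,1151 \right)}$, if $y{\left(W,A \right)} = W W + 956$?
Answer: $-2404825$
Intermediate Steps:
$y{\left(W,A \right)} = 956 + W^{2}$ ($y{\left(W,A \right)} = W^{2} + 956 = 956 + W^{2}$)
$m = -2359084$ ($m = 4 - 2359088 = -2359084$)
$\left(-1765418 + m\right) + y{\left(1311,1151 \right)} = \left(-1765418 - 2359084\right) + \left(956 + 1311^{2}\right) = -4124502 + \left(956 + 1718721\right) = -4124502 + 1719677 = -2404825$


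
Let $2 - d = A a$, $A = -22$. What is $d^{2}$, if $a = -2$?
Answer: $1764$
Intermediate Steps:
$d = -42$ ($d = 2 - \left(-22\right) \left(-2\right) = 2 - 44 = -42$)
$d^{2} = \left(-42\right)^{2} = 1764$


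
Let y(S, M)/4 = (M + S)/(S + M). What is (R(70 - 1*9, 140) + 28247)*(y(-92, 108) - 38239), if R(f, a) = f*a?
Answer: -1406550945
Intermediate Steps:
y(S, M) = 4 (y(S, M) = 4*((M + S)/(S + M)) = 4*((M + S)/(M + S)) = 4*1 = 4)
R(f, a) = a*f
(R(70 - 1*9, 140) + 28247)*(y(-92, 108) - 38239) = (140*(70 - 1*9) + 28247)*(4 - 38239) = (140*(70 - 9) + 28247)*(-38235) = (140*61 + 28247)*(-38235) = (8540 + 28247)*(-38235) = 36787*(-38235) = -1406550945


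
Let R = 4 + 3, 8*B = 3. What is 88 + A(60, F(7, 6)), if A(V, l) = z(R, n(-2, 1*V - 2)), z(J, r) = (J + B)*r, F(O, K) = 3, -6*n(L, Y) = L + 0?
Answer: 2171/24 ≈ 90.458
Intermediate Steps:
n(L, Y) = -L/6 (n(L, Y) = -(L + 0)/6 = -L/6)
B = 3/8 (B = (⅛)*3 = 3/8 ≈ 0.37500)
R = 7
z(J, r) = r*(3/8 + J) (z(J, r) = (J + 3/8)*r = (3/8 + J)*r = r*(3/8 + J))
A(V, l) = 59/24 (A(V, l) = (-⅙*(-2))*(3 + 8*7)/8 = (⅛)*(⅓)*(3 + 56) = (⅛)*(⅓)*59 = 59/24)
88 + A(60, F(7, 6)) = 88 + 59/24 = 2171/24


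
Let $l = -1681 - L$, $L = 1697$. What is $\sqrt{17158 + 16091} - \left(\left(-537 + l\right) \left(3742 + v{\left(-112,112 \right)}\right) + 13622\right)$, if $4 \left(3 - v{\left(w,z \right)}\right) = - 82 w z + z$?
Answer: $-992211647 + \sqrt{33249} \approx -9.9221 \cdot 10^{8}$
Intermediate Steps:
$v{\left(w,z \right)} = 3 - \frac{z}{4} + \frac{41 w z}{2}$ ($v{\left(w,z \right)} = 3 - \frac{- 82 w z + z}{4} = 3 - \frac{z - 82 w z}{4} = 3 + \left(- \frac{z}{4} + \frac{41 w z}{2}\right) = 3 - \frac{z}{4} + \frac{41 w z}{2}$)
$l = -3378$ ($l = -1681 - 1697 = -3378$)
$\sqrt{17158 + 16091} - \left(\left(-537 + l\right) \left(3742 + v{\left(-112,112 \right)}\right) + 13622\right) = \sqrt{17158 + 16091} - \left(\left(-537 - 3378\right) \left(3742 + \left(3 - 28 + \frac{41}{2} \left(-112\right) 112\right)\right) + 13622\right) = \sqrt{33249} - \left(- 3915 \left(3742 - 257177\right) + 13622\right) = \sqrt{33249} - \left(\left(-3915\right) \left(-253435\right) + 13622\right) = \sqrt{33249} - \left(992198025 + 13622\right) = \sqrt{33249} - 992211647 = -992211647 + \sqrt{33249}$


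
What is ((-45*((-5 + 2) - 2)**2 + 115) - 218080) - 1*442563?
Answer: -661653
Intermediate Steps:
((-45*((-5 + 2) - 2)**2 + 115) - 218080) - 1*442563 = ((-45*(-3 - 2)**2 + 115) - 218080) - 442563 = ((-45*(-5)**2 + 115) - 218080) - 442563 = ((-45*25 + 115) - 218080) - 442563 = ((-1125 + 115) - 218080) - 442563 = (-1010 - 218080) - 442563 = -219090 - 442563 = -661653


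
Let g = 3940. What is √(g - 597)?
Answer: √3343 ≈ 57.819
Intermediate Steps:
√(g - 597) = √(3940 - 597) = √3343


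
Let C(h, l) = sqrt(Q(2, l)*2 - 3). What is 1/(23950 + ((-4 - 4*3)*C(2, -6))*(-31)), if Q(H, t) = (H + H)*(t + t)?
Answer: 11975/298979042 - 372*I*sqrt(11)/149489521 ≈ 4.0053e-5 - 8.2533e-6*I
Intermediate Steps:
Q(H, t) = 4*H*t (Q(H, t) = (2*H)*(2*t) = 4*H*t)
C(h, l) = sqrt(-3 + 16*l) (C(h, l) = sqrt((4*2*l)*2 - 3) = sqrt((8*l)*2 - 3) = sqrt(16*l - 3) = sqrt(-3 + 16*l))
1/(23950 + ((-4 - 4*3)*C(2, -6))*(-31)) = 1/(23950 + ((-4 - 4*3)*sqrt(-3 + 16*(-6)))*(-31)) = 1/(23950 + ((-4 - 12)*sqrt(-3 - 96))*(-31)) = 1/(23950 - 48*I*sqrt(11)*(-31)) = 1/(23950 + 1488*I*sqrt(11))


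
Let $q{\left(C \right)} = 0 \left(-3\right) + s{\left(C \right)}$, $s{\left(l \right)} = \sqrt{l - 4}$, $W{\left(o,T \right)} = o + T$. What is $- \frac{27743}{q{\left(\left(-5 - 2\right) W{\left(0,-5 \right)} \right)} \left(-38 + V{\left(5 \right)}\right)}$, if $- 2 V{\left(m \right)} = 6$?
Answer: $\frac{27743 \sqrt{31}}{1271} \approx 121.53$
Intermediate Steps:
$V{\left(m \right)} = -3$ ($V{\left(m \right)} = \left(- \frac{1}{2}\right) 6 = -3$)
$W{\left(o,T \right)} = T + o$
$s{\left(l \right)} = \sqrt{-4 + l}$
$q{\left(C \right)} = \sqrt{-4 + C}$ ($q{\left(C \right)} = 0 \left(-3\right) + \sqrt{-4 + C} = 0 + \sqrt{-4 + C} = \sqrt{-4 + C}$)
$- \frac{27743}{q{\left(\left(-5 - 2\right) W{\left(0,-5 \right)} \right)} \left(-38 + V{\left(5 \right)}\right)} = - \frac{27743}{\sqrt{-4 + \left(-5 - 2\right) \left(-5 + 0\right)} \left(-38 - 3\right)} = - \frac{27743}{\sqrt{-4 - -35} \left(-41\right)} = - \frac{27743}{\sqrt{-4 + 35} \left(-41\right)} = - \frac{27743}{\sqrt{31} \left(-41\right)} = - \frac{27743}{\left(-41\right) \sqrt{31}} = - 27743 \left(- \frac{\sqrt{31}}{1271}\right) = \frac{27743 \sqrt{31}}{1271}$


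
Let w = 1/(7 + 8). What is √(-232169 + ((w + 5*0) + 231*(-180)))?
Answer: I*√61593510/15 ≈ 523.21*I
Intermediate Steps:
w = 1/15 ≈ 0.066667
√(-232169 + ((w + 5*0) + 231*(-180))) = √(-232169 + ((1/15 + 5*0) + 231*(-180))) = √(-232169 + ((1/15 + 0) - 41580)) = √(-232169 + (1/15 - 41580)) = √(-232169 - 623699/15) = √(-4106234/15) = I*√61593510/15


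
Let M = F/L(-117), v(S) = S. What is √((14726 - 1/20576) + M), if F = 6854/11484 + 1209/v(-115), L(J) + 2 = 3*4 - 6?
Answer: √4718817194095388454290/566122920 ≈ 121.34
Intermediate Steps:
L(J) = 4 (L(J) = -2 + (3*4 - 6) = -2 + (12 - 6) = -2 + 6 = 4)
F = -6547973/660330 (F = 6854/11484 + 1209/(-115) = 6854*(1/11484) + 1209*(-1/115) = 3427/5742 - 1209/115 = -6547973/660330 ≈ -9.9162)
M = -6547973/2641320 (M = -6547973/660330/4 = -6547973/660330*¼ = -6547973/2641320 ≈ -2.4791)
√((14726 - 1/20576) + M) = √((14726 - 1/20576) - 6547973/2641320) = √(303002175/20576 - 6547973/2641320) = √(100023871722319/6793475040) = √4718817194095388454290/566122920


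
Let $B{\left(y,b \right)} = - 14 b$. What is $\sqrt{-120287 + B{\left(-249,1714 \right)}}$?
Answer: $i \sqrt{144283} \approx 379.85 i$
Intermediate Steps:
$\sqrt{-120287 + B{\left(-249,1714 \right)}} = \sqrt{-120287 - 23996} = \sqrt{-144283} = i \sqrt{144283}$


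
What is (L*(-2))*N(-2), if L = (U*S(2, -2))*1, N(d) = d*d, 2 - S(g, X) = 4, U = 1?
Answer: 16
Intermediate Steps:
S(g, X) = -2 (S(g, X) = 2 - 1*4 = 2 - 4 = -2)
N(d) = d²
L = -2 (L = (1*(-2))*1 = -2*1 = -2)
(L*(-2))*N(-2) = -2*(-2)*(-2)² = 4*4 = 16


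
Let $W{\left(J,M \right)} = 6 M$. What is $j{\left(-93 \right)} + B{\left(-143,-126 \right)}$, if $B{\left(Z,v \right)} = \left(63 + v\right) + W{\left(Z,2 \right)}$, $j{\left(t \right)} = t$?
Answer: $-144$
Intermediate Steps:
$B{\left(Z,v \right)} = 75 + v$ ($B{\left(Z,v \right)} = \left(63 + v\right) + 6 \cdot 2 = \left(63 + v\right) + 12 = 75 + v$)
$j{\left(-93 \right)} + B{\left(-143,-126 \right)} = -93 + \left(75 - 126\right) = -93 - 51 = -144$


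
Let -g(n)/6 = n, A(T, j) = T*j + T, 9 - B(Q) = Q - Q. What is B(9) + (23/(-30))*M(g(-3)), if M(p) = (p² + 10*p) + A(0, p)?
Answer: -1887/5 ≈ -377.40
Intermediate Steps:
B(Q) = 9 (B(Q) = 9 - (Q - Q) = 9 - 1*0 = 9 + 0 = 9)
A(T, j) = T + T*j
g(n) = -6*n
M(p) = p² + 10*p (M(p) = (p² + 10*p) + 0*(1 + p) = (p² + 10*p) + 0 = p² + 10*p)
B(9) + (23/(-30))*M(g(-3)) = 9 + (23/(-30))*((-6*(-3))*(10 - 6*(-3))) = 9 + (23*(-1/30))*(18*(10 + 18)) = 9 - 69*28/5 = 9 - 23/30*504 = 9 - 1932/5 = -1887/5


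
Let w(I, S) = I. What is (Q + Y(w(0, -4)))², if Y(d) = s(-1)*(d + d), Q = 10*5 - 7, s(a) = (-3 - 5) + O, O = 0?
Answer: 1849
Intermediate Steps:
s(a) = -8 (s(a) = (-3 - 5) + 0 = -8 + 0 = -8)
Q = 43 (Q = 50 - 7 = 43)
Y(d) = -16*d (Y(d) = -8*(d + d) = -16*d)
(Q + Y(w(0, -4)))² = (43 - 16*0)² = (43 + 0)² = 43² = 1849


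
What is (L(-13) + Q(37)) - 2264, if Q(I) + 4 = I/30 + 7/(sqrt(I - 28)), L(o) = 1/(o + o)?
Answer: -441572/195 ≈ -2264.5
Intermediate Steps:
L(o) = 1/(2*o)
Q(I) = -4 + 7/sqrt(-28 + I) + I/30 (Q(I) = -4 + (I/30 + 7/(sqrt(I - 28))) = -4 + (I*(1/30) + 7/(sqrt(-28 + I))) = -4 + (I/30 + 7/sqrt(-28 + I)) = -4 + (7/sqrt(-28 + I) + I/30) = -4 + 7/sqrt(-28 + I) + I/30)
(L(-13) + Q(37)) - 2264 = ((1/2)/(-13) + (-4 + 7/sqrt(-28 + 37) + (1/30)*37)) - 2264 = ((1/2)*(-1/13) + (-4 + 7/sqrt(9) + 37/30)) - 2264 = (-1/26 + (-4 + 7*(1/3) + 37/30)) - 2264 = (-1/26 + (-4 + 7/3 + 37/30)) - 2264 = (-1/26 - 13/30) - 2264 = -92/195 - 2264 = -441572/195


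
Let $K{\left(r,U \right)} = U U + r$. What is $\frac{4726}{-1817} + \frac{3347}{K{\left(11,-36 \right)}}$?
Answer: $- \frac{95383}{2374819} \approx -0.040164$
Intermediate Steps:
$K{\left(r,U \right)} = r + U^{2}$ ($K{\left(r,U \right)} = U^{2} + r = r + U^{2}$)
$\frac{4726}{-1817} + \frac{3347}{K{\left(11,-36 \right)}} = \frac{4726}{-1817} + \frac{3347}{11 + \left(-36\right)^{2}} = 4726 \left(- \frac{1}{1817}\right) + \frac{3347}{11 + 1296} = - \frac{4726}{1817} + \frac{3347}{1307} = - \frac{95383}{2374819}$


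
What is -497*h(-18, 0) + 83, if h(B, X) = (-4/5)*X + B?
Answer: 9029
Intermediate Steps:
h(B, X) = B - 4*X/5 (h(B, X) = (-4*⅕)*X + B = -4*X/5 + B = B - 4*X/5)
-497*h(-18, 0) + 83 = -497*(-18 - ⅘*0) + 83 = -497*(-18 + 0) + 83 = -497*(-18) + 83 = 8946 + 83 = 9029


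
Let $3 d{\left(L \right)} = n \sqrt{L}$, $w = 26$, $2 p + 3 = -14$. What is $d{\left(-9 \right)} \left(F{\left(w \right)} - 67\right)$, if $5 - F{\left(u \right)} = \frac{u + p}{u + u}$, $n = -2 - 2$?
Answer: $\frac{6483 i}{26} \approx 249.35 i$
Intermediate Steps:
$p = - \frac{17}{2}$ ($p = - \frac{3}{2} + \frac{1}{2} \left(-14\right) = - \frac{3}{2} - 7 = - \frac{17}{2} \approx -8.5$)
$n = -4$
$d{\left(L \right)} = - \frac{4 \sqrt{L}}{3}$ ($d{\left(L \right)} = \frac{\left(-4\right) \sqrt{L}}{3} = - \frac{4 \sqrt{L}}{3}$)
$F{\left(u \right)} = 5 - \frac{- \frac{17}{2} + u}{2 u}$ ($F{\left(u \right)} = 5 - \frac{u - \frac{17}{2}}{u + u} = 5 - \frac{- \frac{17}{2} + u}{2 u}$)
$d{\left(-9 \right)} \left(F{\left(w \right)} - 67\right) = - \frac{4 \sqrt{-9}}{3} \left(\frac{17 + 18 \cdot 26}{4 \cdot 26} - 67\right) = - \frac{4 \cdot 3 i}{3} \left(\frac{1}{4} \cdot \frac{1}{26} \left(17 + 468\right) - 67\right) = - 4 i \left(\frac{1}{4} \cdot \frac{1}{26} \cdot 485 - 67\right) = - 4 i \left(\frac{485}{104} - 67\right) = - 4 i \left(- \frac{6483}{104}\right) = \frac{6483 i}{26}$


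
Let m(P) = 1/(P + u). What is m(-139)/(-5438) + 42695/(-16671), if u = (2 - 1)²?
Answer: -3560021101/1390072436 ≈ -2.5610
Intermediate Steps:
u = 1 (u = 1² = 1)
m(P) = 1/(1 + P) (m(P) = 1/(P + 1) = 1/(1 + P))
m(-139)/(-5438) + 42695/(-16671) = 1/((1 - 139)*(-5438)) + 42695/(-16671) = -1/5438/(-138) + 42695*(-1/16671) = -1/138*(-1/5438) - 42695/16671 = 1/750444 - 42695/16671 = -3560021101/1390072436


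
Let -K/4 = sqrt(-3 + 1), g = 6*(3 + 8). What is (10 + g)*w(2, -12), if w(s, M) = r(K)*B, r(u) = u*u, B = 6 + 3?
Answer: -21888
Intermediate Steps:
g = 66 (g = 6*11 = 66)
B = 9
K = -4*I*sqrt(2) (K = -4*sqrt(-3 + 1) = -4*I*sqrt(2) ≈ -5.6569*I)
r(u) = u**2
w(s, M) = -288 (w(s, M) = (-4*I*sqrt(2))**2*9 = -32*9 = -288)
(10 + g)*w(2, -12) = (10 + 66)*(-288) = 76*(-288) = -21888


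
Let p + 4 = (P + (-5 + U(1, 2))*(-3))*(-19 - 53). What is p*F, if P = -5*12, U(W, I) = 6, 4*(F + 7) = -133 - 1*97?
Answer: -292314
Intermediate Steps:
F = -129/2 (F = -7 + (-133 - 1*97)/4 = -7 + (-133 - 97)/4 = -7 + (¼)*(-230) = -7 - 115/2 = -129/2 ≈ -64.500)
P = -60
p = 4532 (p = -4 + (-60 + (-5 + 6)*(-3))*(-19 - 53) = -4 + (-60 + 1*(-3))*(-72) = -4 + (-60 - 3)*(-72) = -4 - 63*(-72) = -4 + 4536 = 4532)
p*F = 4532*(-129/2) = -292314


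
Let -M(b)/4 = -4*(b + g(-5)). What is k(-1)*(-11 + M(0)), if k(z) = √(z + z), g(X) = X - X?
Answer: -11*I*√2 ≈ -15.556*I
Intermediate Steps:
g(X) = 0
k(z) = √2*√z (k(z) = √(2*z) = √2*√z)
M(b) = 16*b (M(b) = -(-16)*(b + 0) = -(-16)*b = 16*b)
k(-1)*(-11 + M(0)) = (√2*√(-1))*(-11 + 16*0) = (√2*I)*(-11 + 0) = (I*√2)*(-11) = -11*I*√2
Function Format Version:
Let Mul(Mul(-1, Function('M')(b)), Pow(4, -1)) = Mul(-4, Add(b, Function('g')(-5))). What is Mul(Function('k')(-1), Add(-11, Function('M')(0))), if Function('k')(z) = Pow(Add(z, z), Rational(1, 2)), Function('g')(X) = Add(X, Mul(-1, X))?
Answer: Mul(-11, I, Pow(2, Rational(1, 2))) ≈ Mul(-15.556, I)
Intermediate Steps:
Function('g')(X) = 0
Function('k')(z) = Mul(Pow(2, Rational(1, 2)), Pow(z, Rational(1, 2))) (Function('k')(z) = Pow(Mul(2, z), Rational(1, 2)) = Mul(Pow(2, Rational(1, 2)), Pow(z, Rational(1, 2))))
Function('M')(b) = Mul(16, b) (Function('M')(b) = Mul(-4, Mul(-4, Add(b, 0))) = Mul(-4, Mul(-4, b)) = Mul(16, b))
Mul(Function('k')(-1), Add(-11, Function('M')(0))) = Mul(Mul(Pow(2, Rational(1, 2)), Pow(-1, Rational(1, 2))), Add(-11, Mul(16, 0))) = Mul(Mul(Pow(2, Rational(1, 2)), I), Add(-11, 0)) = Mul(Mul(I, Pow(2, Rational(1, 2))), -11) = Mul(-11, I, Pow(2, Rational(1, 2)))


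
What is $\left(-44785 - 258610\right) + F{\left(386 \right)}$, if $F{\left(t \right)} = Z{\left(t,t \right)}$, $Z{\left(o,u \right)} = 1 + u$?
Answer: $-303008$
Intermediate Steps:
$F{\left(t \right)} = 1 + t$
$\left(-44785 - 258610\right) + F{\left(386 \right)} = \left(-44785 - 258610\right) + \left(1 + 386\right) = -303395 + 387 = -303008$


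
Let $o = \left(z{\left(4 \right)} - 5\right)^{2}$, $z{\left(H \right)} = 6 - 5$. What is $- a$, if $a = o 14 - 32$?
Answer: $-192$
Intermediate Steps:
$z{\left(H \right)} = 1$ ($z{\left(H \right)} = 6 - 5 = 1$)
$o = 16$ ($o = \left(1 - 5\right)^{2} = \left(-4\right)^{2} = 16$)
$a = 192$ ($a = 16 \cdot 14 - 32 = 224 - 32 = 192$)
$- a = \left(-1\right) 192 = -192$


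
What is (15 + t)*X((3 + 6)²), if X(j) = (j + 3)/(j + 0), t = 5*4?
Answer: 980/27 ≈ 36.296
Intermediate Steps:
t = 20
X(j) = (3 + j)/j
(15 + t)*X((3 + 6)²) = (15 + 20)*((3 + (3 + 6)²)/((3 + 6)²)) = 35*((3 + 9²)/(9²)) = 35*((3 + 81)/81) = 35*((1/81)*84) = 35*(28/27) = 980/27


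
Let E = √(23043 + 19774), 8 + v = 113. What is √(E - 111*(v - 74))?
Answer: √(-3441 + √42817) ≈ 56.869*I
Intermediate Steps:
v = 105 (v = -8 + 113 = 105)
E = √42817 ≈ 206.92
√(E - 111*(v - 74)) = √(√42817 - 111*(105 - 74)) = √(√42817 - 111*31) = √(√42817 - 3441) = √(-3441 + √42817)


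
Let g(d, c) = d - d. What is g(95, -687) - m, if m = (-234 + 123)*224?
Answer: 24864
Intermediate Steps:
g(d, c) = 0
m = -24864 (m = -111*224 = -24864)
g(95, -687) - m = 0 - 1*(-24864) = 0 + 24864 = 24864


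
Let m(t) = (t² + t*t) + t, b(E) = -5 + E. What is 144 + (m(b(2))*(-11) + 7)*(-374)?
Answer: 59236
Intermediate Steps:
m(t) = t + 2*t² (m(t) = (t² + t²) + t = 2*t² + t = t + 2*t²)
144 + (m(b(2))*(-11) + 7)*(-374) = 144 + (((-5 + 2)*(1 + 2*(-5 + 2)))*(-11) + 7)*(-374) = 144 + (-3*(1 + 2*(-3))*(-11) + 7)*(-374) = 144 + (-3*(1 - 6)*(-11) + 7)*(-374) = 144 + (-3*(-5)*(-11) + 7)*(-374) = 144 + (15*(-11) + 7)*(-374) = 144 + (-165 + 7)*(-374) = 144 - 158*(-374) = 144 + 59092 = 59236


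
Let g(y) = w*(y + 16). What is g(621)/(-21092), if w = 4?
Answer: -637/5273 ≈ -0.12080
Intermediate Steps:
g(y) = 64 + 4*y (g(y) = 4*(y + 16) = 4*(16 + y) = 64 + 4*y)
g(621)/(-21092) = (64 + 4*621)/(-21092) = (64 + 2484)*(-1/21092) = 2548*(-1/21092) = -637/5273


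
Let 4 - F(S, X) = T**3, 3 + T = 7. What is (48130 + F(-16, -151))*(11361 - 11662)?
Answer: -14469070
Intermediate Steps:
T = 4 (T = -3 + 7 = 4)
F(S, X) = -60 (F(S, X) = 4 - 1*4**3 = 4 - 1*64 = 4 - 64 = -60)
(48130 + F(-16, -151))*(11361 - 11662) = (48130 - 60)*(11361 - 11662) = 48070*(-301) = -14469070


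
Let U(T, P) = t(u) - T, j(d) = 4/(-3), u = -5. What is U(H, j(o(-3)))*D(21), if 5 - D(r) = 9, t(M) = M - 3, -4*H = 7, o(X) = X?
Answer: 25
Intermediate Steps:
H = -7/4 (H = -1/4*7 = -7/4 ≈ -1.7500)
t(M) = -3 + M
j(d) = -4/3 (j(d) = 4*(-1/3) = -4/3)
D(r) = -4 (D(r) = 5 - 1*9 = 5 - 9 = -4)
U(T, P) = -8 - T (U(T, P) = (-3 - 5) - T = -8 - T)
U(H, j(o(-3)))*D(21) = (-8 - 1*(-7/4))*(-4) = (-8 + 7/4)*(-4) = -25/4*(-4) = 25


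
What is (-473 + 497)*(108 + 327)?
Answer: 10440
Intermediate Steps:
(-473 + 497)*(108 + 327) = 24*435 = 10440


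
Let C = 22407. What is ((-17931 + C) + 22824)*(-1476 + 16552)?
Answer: 411574800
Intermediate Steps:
((-17931 + C) + 22824)*(-1476 + 16552) = ((-17931 + 22407) + 22824)*(-1476 + 16552) = (4476 + 22824)*15076 = 27300*15076 = 411574800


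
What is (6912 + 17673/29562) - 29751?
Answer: -225049615/9854 ≈ -22838.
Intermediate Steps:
(6912 + 17673/29562) - 29751 = (6912 + 17673*(1/29562)) - 29751 = (6912 + 5891/9854) - 29751 = 68116739/9854 - 29751 = -225049615/9854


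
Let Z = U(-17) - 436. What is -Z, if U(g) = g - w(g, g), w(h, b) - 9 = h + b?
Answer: 428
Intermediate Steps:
w(h, b) = 9 + b + h (w(h, b) = 9 + (h + b) = 9 + (b + h) = 9 + b + h)
U(g) = -9 - g (U(g) = g - (9 + g + g) = g - (9 + 2*g) = g + (-9 - 2*g) = -9 - g)
Z = -428 (Z = (-9 - 1*(-17)) - 436 = (-9 + 17) - 436 = 8 - 436 = -428)
-Z = -1*(-428) = 428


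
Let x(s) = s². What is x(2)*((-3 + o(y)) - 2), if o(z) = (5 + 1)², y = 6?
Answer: 124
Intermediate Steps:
o(z) = 36 (o(z) = 6² = 36)
x(2)*((-3 + o(y)) - 2) = 2²*((-3 + 36) - 2) = 4*(33 - 2) = 4*31 = 124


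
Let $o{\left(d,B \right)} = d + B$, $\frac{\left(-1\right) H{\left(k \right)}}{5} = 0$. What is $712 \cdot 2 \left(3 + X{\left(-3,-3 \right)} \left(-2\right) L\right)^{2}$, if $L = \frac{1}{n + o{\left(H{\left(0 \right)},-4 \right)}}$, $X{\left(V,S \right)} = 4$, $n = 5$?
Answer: $35600$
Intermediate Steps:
$H{\left(k \right)} = 0$ ($H{\left(k \right)} = \left(-5\right) 0 = 0$)
$o{\left(d,B \right)} = B + d$
$L = 1$ ($L = \frac{1}{5 + \left(-4 + 0\right)} = \frac{1}{5 - 4} = 1^{-1} = 1$)
$712 \cdot 2 \left(3 + X{\left(-3,-3 \right)} \left(-2\right) L\right)^{2} = 712 \cdot 2 \left(3 + 4 \left(-2\right) 1\right)^{2} = 712 \cdot 2 \left(3 - 8\right)^{2} = 712 \cdot 2 \left(-5\right)^{2} = 712 \cdot 2 \cdot 25 = 712 \cdot 50 = 35600$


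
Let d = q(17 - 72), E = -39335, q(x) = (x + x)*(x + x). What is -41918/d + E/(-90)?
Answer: 11804522/27225 ≈ 433.59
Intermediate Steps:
q(x) = 4*x**2 (q(x) = (2*x)*(2*x) = 4*x**2)
d = 12100 (d = 4*(17 - 72)**2 = 4*(-55)**2 = 4*3025 = 12100)
-41918/d + E/(-90) = -41918/12100 - 39335/(-90) = -41918*1/12100 - 39335*(-1/90) = -20959/6050 + 7867/18 = 11804522/27225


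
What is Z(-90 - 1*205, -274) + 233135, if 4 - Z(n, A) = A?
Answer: 233413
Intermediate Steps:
Z(n, A) = 4 - A
Z(-90 - 1*205, -274) + 233135 = (4 - 1*(-274)) + 233135 = (4 + 274) + 233135 = 278 + 233135 = 233413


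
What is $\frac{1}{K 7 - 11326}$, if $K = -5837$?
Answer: $- \frac{1}{52185} \approx -1.9163 \cdot 10^{-5}$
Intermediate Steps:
$\frac{1}{K 7 - 11326} = \frac{1}{\left(-5837\right) 7 - 11326} = \frac{1}{-40859 - 11326} = \frac{1}{-52185} = - \frac{1}{52185}$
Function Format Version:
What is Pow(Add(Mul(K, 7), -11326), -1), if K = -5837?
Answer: Rational(-1, 52185) ≈ -1.9163e-5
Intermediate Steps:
Pow(Add(Mul(K, 7), -11326), -1) = Pow(Add(Mul(-5837, 7), -11326), -1) = Pow(Add(-40859, -11326), -1) = Pow(-52185, -1) = Rational(-1, 52185)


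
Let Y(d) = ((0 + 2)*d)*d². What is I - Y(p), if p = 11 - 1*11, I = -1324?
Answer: -1324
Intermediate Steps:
p = 0 (p = 11 - 11 = 0)
Y(d) = 2*d³ (Y(d) = (2*d)*d² = 2*d³)
I - Y(p) = -1324 - 2*0³ = -1324 - 2*0 = -1324 - 1*0 = -1324 + 0 = -1324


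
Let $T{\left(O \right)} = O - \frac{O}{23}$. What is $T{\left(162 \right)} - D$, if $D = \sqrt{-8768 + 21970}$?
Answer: $\frac{3564}{23} - \sqrt{13202} \approx 40.057$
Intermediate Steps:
$D = \sqrt{13202} \approx 114.9$
$T{\left(O \right)} = \frac{22 O}{23}$ ($T{\left(O \right)} = O - O \frac{1}{23} = O - \frac{O}{23} = \frac{22 O}{23}$)
$T{\left(162 \right)} - D = \frac{22}{23} \cdot 162 - \sqrt{13202} = \frac{3564}{23} - \sqrt{13202}$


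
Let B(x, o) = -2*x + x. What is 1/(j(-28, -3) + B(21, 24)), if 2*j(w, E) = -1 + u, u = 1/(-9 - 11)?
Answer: -40/861 ≈ -0.046458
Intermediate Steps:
u = -1/20 (u = 1/(-20) = -1/20 ≈ -0.050000)
B(x, o) = -x
j(w, E) = -21/40 (j(w, E) = (-1 - 1/20)/2 = (½)*(-21/20) = -21/40)
1/(j(-28, -3) + B(21, 24)) = 1/(-21/40 - 1*21) = 1/(-21/40 - 21) = 1/(-861/40) = -40/861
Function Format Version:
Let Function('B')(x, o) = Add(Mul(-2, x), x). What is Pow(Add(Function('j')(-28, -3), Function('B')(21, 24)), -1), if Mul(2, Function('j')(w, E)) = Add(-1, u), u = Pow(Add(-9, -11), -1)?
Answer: Rational(-40, 861) ≈ -0.046458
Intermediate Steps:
u = Rational(-1, 20) (u = Pow(-20, -1) = Rational(-1, 20) ≈ -0.050000)
Function('B')(x, o) = Mul(-1, x)
Function('j')(w, E) = Rational(-21, 40) (Function('j')(w, E) = Mul(Rational(1, 2), Add(-1, Rational(-1, 20))) = Mul(Rational(1, 2), Rational(-21, 20)) = Rational(-21, 40))
Pow(Add(Function('j')(-28, -3), Function('B')(21, 24)), -1) = Pow(Add(Rational(-21, 40), Mul(-1, 21)), -1) = Pow(Add(Rational(-21, 40), -21), -1) = Pow(Rational(-861, 40), -1) = Rational(-40, 861)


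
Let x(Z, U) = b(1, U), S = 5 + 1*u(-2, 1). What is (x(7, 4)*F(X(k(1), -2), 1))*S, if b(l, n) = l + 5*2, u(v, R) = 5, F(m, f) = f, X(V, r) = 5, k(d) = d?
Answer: 110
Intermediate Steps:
b(l, n) = 10 + l (b(l, n) = l + 10 = 10 + l)
S = 10 (S = 5 + 1*5 = 5 + 5 = 10)
x(Z, U) = 11 (x(Z, U) = 10 + 1 = 11)
(x(7, 4)*F(X(k(1), -2), 1))*S = (11*1)*10 = 11*10 = 110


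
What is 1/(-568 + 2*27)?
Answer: -1/514 ≈ -0.0019455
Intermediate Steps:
1/(-568 + 2*27) = 1/(-568 + 54) = 1/(-514) = -1/514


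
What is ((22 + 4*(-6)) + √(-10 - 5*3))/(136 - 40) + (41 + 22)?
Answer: 3023/48 + 5*I/96 ≈ 62.979 + 0.052083*I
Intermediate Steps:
((22 + 4*(-6)) + √(-10 - 5*3))/(136 - 40) + (41 + 22) = ((22 - 24) + √(-10 - 15))/96 + 63 = (-2 + √(-25))*(1/96) + 63 = (-2 + 5*I)*(1/96) + 63 = (-1/48 + 5*I/96) + 63 = 3023/48 + 5*I/96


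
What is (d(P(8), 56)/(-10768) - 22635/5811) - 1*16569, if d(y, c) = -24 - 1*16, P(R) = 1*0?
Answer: -43208875823/2607202 ≈ -16573.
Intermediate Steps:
P(R) = 0
d(y, c) = -40 (d(y, c) = -24 - 16 = -40)
(d(P(8), 56)/(-10768) - 22635/5811) - 1*16569 = (-40/(-10768) - 22635/5811) - 1*16569 = (-40*(-1/10768) - 22635*1/5811) - 16569 = (5/1346 - 7545/1937) - 16569 = -10145885/2607202 - 16569 = -43208875823/2607202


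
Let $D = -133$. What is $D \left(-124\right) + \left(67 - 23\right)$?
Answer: $16536$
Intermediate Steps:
$D \left(-124\right) + \left(67 - 23\right) = \left(-133\right) \left(-124\right) + \left(67 - 23\right) = 16492 + 44 = 16536$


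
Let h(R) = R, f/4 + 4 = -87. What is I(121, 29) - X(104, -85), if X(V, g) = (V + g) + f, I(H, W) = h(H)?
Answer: 466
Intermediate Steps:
f = -364 (f = -16 + 4*(-87) = -16 - 348 = -364)
I(H, W) = H
X(V, g) = -364 + V + g (X(V, g) = (V + g) - 364 = -364 + V + g)
I(121, 29) - X(104, -85) = 121 - (-364 + 104 - 85) = 121 - 1*(-345) = 121 + 345 = 466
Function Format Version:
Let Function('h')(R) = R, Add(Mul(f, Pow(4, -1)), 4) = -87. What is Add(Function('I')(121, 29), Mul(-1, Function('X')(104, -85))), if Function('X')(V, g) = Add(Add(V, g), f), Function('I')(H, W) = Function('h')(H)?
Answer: 466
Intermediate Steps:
f = -364 (f = Add(-16, Mul(4, -87)) = Add(-16, -348) = -364)
Function('I')(H, W) = H
Function('X')(V, g) = Add(-364, V, g) (Function('X')(V, g) = Add(Add(V, g), -364) = Add(-364, V, g))
Add(Function('I')(121, 29), Mul(-1, Function('X')(104, -85))) = Add(121, Mul(-1, Add(-364, 104, -85))) = Add(121, Mul(-1, -345)) = Add(121, 345) = 466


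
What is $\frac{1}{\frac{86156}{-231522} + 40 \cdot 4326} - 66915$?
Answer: $- \frac{1340390448707469}{20031240362} \approx -66915.0$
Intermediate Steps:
$\frac{1}{\frac{86156}{-231522} + 40 \cdot 4326} - 66915 = \frac{1}{86156 \left(- \frac{1}{231522}\right) + 173040} - 66915 = \frac{1}{- \frac{43078}{115761} + 173040} - 66915 = \frac{1}{\frac{20031240362}{115761}} - 66915 = \frac{115761}{20031240362} - 66915 = - \frac{1340390448707469}{20031240362}$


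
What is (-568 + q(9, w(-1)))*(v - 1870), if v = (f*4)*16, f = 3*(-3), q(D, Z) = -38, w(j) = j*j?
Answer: 1482276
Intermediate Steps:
w(j) = j²
f = -9
v = -576 (v = -9*4*16 = -36*16 = -576)
(-568 + q(9, w(-1)))*(v - 1870) = (-568 - 38)*(-576 - 1870) = -606*(-2446) = 1482276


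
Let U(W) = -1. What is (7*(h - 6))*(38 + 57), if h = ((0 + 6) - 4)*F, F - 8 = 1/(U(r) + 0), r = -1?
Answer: 5320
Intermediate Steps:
F = 7 (F = 8 + 1/(-1 + 0) = 8 + 1/(-1) = 8 - 1 = 7)
h = 14 (h = ((0 + 6) - 4)*7 = (6 - 4)*7 = 2*7 = 14)
(7*(h - 6))*(38 + 57) = (7*(14 - 6))*(38 + 57) = (7*8)*95 = 56*95 = 5320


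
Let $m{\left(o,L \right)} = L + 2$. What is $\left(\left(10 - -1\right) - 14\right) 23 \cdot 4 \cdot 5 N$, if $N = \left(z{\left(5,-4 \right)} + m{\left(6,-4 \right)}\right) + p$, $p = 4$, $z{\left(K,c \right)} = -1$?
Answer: $-1380$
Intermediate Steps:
$m{\left(o,L \right)} = 2 + L$
$N = 1$ ($N = \left(-1 + \left(2 - 4\right)\right) + 4 = \left(-1 - 2\right) + 4 = -3 + 4 = 1$)
$\left(\left(10 - -1\right) - 14\right) 23 \cdot 4 \cdot 5 N = \left(\left(10 - -1\right) - 14\right) 23 \cdot 4 \cdot 5 \cdot 1 = \left(\left(10 + 1\right) - 14\right) 23 \cdot 20 \cdot 1 = \left(11 - 14\right) 23 \cdot 20 = \left(-3\right) 23 \cdot 20 = \left(-69\right) 20 = -1380$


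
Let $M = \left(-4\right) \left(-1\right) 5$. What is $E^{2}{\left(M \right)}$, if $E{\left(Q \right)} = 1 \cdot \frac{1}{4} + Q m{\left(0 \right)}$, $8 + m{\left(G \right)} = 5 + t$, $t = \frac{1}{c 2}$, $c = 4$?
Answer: $\frac{52441}{16} \approx 3277.6$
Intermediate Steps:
$t = \frac{1}{8}$ ($t = \frac{1}{4 \cdot 2} = \frac{1}{8} \approx 0.125$)
$m{\left(G \right)} = - \frac{23}{8}$ ($m{\left(G \right)} = -8 + \left(5 + \frac{1}{8}\right) = -8 + \frac{41}{8} = - \frac{23}{8}$)
$M = 20$ ($M = 4 \cdot 5 = 20$)
$E{\left(Q \right)} = \frac{1}{4} - \frac{23 Q}{8}$ ($E{\left(Q \right)} = 1 \cdot \frac{1}{4} + Q \left(- \frac{23}{8}\right) = 1 \cdot \frac{1}{4} - \frac{23 Q}{8} = \frac{1}{4} - \frac{23 Q}{8}$)
$E^{2}{\left(M \right)} = \left(\frac{1}{4} - \frac{115}{2}\right)^{2} = \left(- \frac{229}{4}\right)^{2} = \frac{52441}{16}$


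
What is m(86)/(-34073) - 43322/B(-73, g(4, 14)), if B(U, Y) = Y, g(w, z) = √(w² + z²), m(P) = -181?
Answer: 181/34073 - 21661*√53/53 ≈ -2975.4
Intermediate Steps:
m(86)/(-34073) - 43322/B(-73, g(4, 14)) = -181/(-34073) - 43322/√(4² + 14²) = -181*(-1/34073) - 43322/√(16 + 196) = 181/34073 - 43322*√53/106 = 181/34073 - 21661*√53/53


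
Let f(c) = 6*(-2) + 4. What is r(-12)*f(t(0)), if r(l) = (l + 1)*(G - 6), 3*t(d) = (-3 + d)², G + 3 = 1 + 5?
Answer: -264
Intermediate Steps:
G = 3 (G = -3 + (1 + 5) = -3 + 6 = 3)
t(d) = (-3 + d)²/3
r(l) = -3 - 3*l (r(l) = (l + 1)*(3 - 6) = (1 + l)*(-3) = -3 - 3*l)
f(c) = -8 (f(c) = -12 + 4 = -8)
r(-12)*f(t(0)) = (-3 - 3*(-12))*(-8) = (-3 + 36)*(-8) = 33*(-8) = -264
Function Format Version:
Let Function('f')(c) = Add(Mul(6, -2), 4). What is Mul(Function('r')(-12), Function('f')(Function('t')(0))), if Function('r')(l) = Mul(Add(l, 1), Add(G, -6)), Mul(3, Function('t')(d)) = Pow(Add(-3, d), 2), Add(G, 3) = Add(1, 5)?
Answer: -264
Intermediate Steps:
G = 3 (G = Add(-3, Add(1, 5)) = Add(-3, 6) = 3)
Function('t')(d) = Mul(Rational(1, 3), Pow(Add(-3, d), 2))
Function('r')(l) = Add(-3, Mul(-3, l)) (Function('r')(l) = Mul(Add(l, 1), Add(3, -6)) = Mul(Add(1, l), -3) = Add(-3, Mul(-3, l)))
Function('f')(c) = -8 (Function('f')(c) = Add(-12, 4) = -8)
Mul(Function('r')(-12), Function('f')(Function('t')(0))) = Mul(Add(-3, Mul(-3, -12)), -8) = Mul(Add(-3, 36), -8) = Mul(33, -8) = -264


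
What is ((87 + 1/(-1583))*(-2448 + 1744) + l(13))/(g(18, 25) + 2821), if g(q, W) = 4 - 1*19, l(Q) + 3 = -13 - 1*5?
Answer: -96988123/4441898 ≈ -21.835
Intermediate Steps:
l(Q) = -21 (l(Q) = -3 + (-13 - 1*5) = -3 + (-13 - 5) = -3 - 18 = -21)
g(q, W) = -15 (g(q, W) = 4 - 19 = -15)
((87 + 1/(-1583))*(-2448 + 1744) + l(13))/(g(18, 25) + 2821) = ((87 + 1/(-1583))*(-2448 + 1744) - 21)/(-15 + 2821) = ((87 - 1/1583)*(-704) - 21)/2806 = ((137720/1583)*(-704) - 21)*(1/2806) = (-96954880/1583 - 21)*(1/2806) = -96988123/1583*1/2806 = -96988123/4441898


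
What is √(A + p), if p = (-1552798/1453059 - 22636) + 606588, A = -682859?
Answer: I*√2578179792780029/161451 ≈ 314.5*I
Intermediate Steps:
p = 848515156370/1453059 (p = (-1552798*1/1453059 - 22636) + 606588 = (-1552798/1453059 - 22636) + 606588 = -32892996322/1453059 + 606588 = 848515156370/1453059 ≈ 5.8395e+5)
√(A + p) = √(-682859 + 848515156370/1453059) = √(-143719259311/1453059) = I*√2578179792780029/161451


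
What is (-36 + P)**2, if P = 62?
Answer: 676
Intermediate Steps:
(-36 + P)**2 = (-36 + 62)**2 = 26**2 = 676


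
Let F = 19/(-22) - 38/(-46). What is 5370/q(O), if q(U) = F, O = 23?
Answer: -2717220/19 ≈ -1.4301e+5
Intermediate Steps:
F = -19/506 (F = 19*(-1/22) - 38*(-1/46) = -19/22 + 19/23 = -19/506 ≈ -0.037549)
q(U) = -19/506
5370/q(O) = 5370/(-19/506) = 5370*(-506/19) = -2717220/19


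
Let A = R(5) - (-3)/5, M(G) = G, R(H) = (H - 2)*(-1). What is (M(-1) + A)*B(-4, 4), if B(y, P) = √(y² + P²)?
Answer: -68*√2/5 ≈ -19.233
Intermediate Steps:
R(H) = 2 - H (R(H) = (-2 + H)*(-1) = 2 - H)
B(y, P) = √(P² + y²)
A = -12/5 (A = (2 - 1*5) - (-3)/5 = (2 - 5) - (-3)/5 = -3 - 1*(-⅗) = -3 + ⅗ = -12/5 ≈ -2.4000)
(M(-1) + A)*B(-4, 4) = (-1 - 12/5)*√(4² + (-4)²) = -17*√(16 + 16)/5 = -68*√2/5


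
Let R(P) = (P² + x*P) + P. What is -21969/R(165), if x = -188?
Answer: 7323/1210 ≈ 6.0521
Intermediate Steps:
R(P) = P² - 187*P (R(P) = (P² - 188*P) + P = P² - 187*P)
-21969/R(165) = -21969*1/(165*(-187 + 165)) = -21969/(165*(-22)) = -21969/(-3630) = -21969*(-1/3630) = 7323/1210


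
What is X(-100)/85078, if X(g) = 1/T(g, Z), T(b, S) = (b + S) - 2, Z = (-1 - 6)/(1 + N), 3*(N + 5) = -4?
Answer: -8/68530329 ≈ -1.1674e-7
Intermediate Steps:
N = -19/3 (N = -5 + (⅓)*(-4) = -5 - 4/3 = -19/3 ≈ -6.3333)
Z = 21/16 (Z = (-1 - 6)/(1 - 19/3) = -7/(-16/3) = -7*(-3/16) = 21/16 ≈ 1.3125)
T(b, S) = -2 + S + b (T(b, S) = (S + b) - 2 = -2 + S + b)
X(g) = 1/(-11/16 + g) (X(g) = 1/(-2 + 21/16 + g) = 1/(-11/16 + g))
X(-100)/85078 = (16/(-11 + 16*(-100)))/85078 = (16/(-11 - 1600))*(1/85078) = (16/(-1611))*(1/85078) = (16*(-1/1611))*(1/85078) = -16/1611*1/85078 = -8/68530329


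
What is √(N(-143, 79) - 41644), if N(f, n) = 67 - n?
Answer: 2*I*√10414 ≈ 204.1*I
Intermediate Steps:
√(N(-143, 79) - 41644) = √((67 - 1*79) - 41644) = √((67 - 79) - 41644) = √(-12 - 41644) = √(-41656) = 2*I*√10414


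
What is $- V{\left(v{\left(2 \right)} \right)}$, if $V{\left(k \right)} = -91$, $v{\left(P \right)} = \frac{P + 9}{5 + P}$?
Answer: $91$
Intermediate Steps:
$v{\left(P \right)} = \frac{9 + P}{5 + P}$
$- V{\left(v{\left(2 \right)} \right)} = \left(-1\right) \left(-91\right) = 91$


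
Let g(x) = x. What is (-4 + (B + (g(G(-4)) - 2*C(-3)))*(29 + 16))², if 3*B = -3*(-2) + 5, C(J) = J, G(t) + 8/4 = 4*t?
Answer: 143641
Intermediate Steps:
G(t) = -2 + 4*t
B = 11/3 (B = (-3*(-2) + 5)/3 = (6 + 5)/3 = (⅓)*11 = 11/3 ≈ 3.6667)
(-4 + (B + (g(G(-4)) - 2*C(-3)))*(29 + 16))² = (-4 + (11/3 + ((-2 + 4*(-4)) - 2*(-3)))*(29 + 16))² = (-4 + (11/3 + ((-2 - 16) + 6))*45)² = (-4 + (11/3 + (-18 + 6))*45)² = (-4 + (11/3 - 12)*45)² = (-4 - 25/3*45)² = (-4 - 375)² = (-379)² = 143641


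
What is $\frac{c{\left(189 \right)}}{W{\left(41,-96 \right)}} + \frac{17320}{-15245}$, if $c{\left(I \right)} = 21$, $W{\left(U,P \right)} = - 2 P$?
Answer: $- \frac{200353}{195136} \approx -1.0267$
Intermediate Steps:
$\frac{c{\left(189 \right)}}{W{\left(41,-96 \right)}} + \frac{17320}{-15245} = \frac{21}{\left(-2\right) \left(-96\right)} + \frac{17320}{-15245} = \frac{21}{192} + 17320 \left(- \frac{1}{15245}\right) = 21 \cdot \frac{1}{192} - \frac{3464}{3049} = \frac{7}{64} - \frac{3464}{3049} = - \frac{200353}{195136}$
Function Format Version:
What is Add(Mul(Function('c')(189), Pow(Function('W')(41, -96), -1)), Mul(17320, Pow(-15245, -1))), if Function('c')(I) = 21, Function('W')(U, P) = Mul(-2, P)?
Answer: Rational(-200353, 195136) ≈ -1.0267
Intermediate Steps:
Add(Mul(Function('c')(189), Pow(Function('W')(41, -96), -1)), Mul(17320, Pow(-15245, -1))) = Add(Mul(21, Pow(Mul(-2, -96), -1)), Mul(17320, Pow(-15245, -1))) = Add(Mul(21, Pow(192, -1)), Mul(17320, Rational(-1, 15245))) = Add(Mul(21, Rational(1, 192)), Rational(-3464, 3049)) = Add(Rational(7, 64), Rational(-3464, 3049)) = Rational(-200353, 195136)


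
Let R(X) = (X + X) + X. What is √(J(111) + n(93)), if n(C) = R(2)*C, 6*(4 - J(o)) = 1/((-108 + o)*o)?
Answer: 5*√9971130/666 ≈ 23.707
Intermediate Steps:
R(X) = 3*X (R(X) = 2*X + X = 3*X)
J(o) = 4 - 1/(6*o*(-108 + o)) (J(o) = 4 - 1/(6*(-108 + o)*o) = 4 - 1/(6*o*(-108 + o)))
n(C) = 6*C (n(C) = (3*2)*C = 6*C)
√(J(111) + n(93)) = √((⅙)*(-1 - 2592*111 + 24*111²)/(111*(-108 + 111)) + 6*93) = √((⅙)*(1/111)*(-1 - 287712 + 24*12321)/3 + 558) = √((⅙)*(1/111)*(⅓)*(-1 - 287712 + 295704) + 558) = √((⅙)*(1/111)*(⅓)*7991 + 558) = √(7991/1998 + 558) = √(1122875/1998) = 5*√9971130/666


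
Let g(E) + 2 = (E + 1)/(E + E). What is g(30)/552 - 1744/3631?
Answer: -58084439/120258720 ≈ -0.48300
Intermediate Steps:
g(E) = -2 + (1 + E)/(2*E) (g(E) = -2 + (E + 1)/(E + E) = -2 + (1 + E)/((2*E)) = -2 + (1 + E)*(1/(2*E)) = -2 + (1 + E)/(2*E))
g(30)/552 - 1744/3631 = ((1/2)*(1 - 3*30)/30)/552 - 1744/3631 = ((1/2)*(1/30)*(1 - 90))*(1/552) - 1744*1/3631 = ((1/2)*(1/30)*(-89))*(1/552) - 1744/3631 = -89/60*1/552 - 1744/3631 = -89/33120 - 1744/3631 = -58084439/120258720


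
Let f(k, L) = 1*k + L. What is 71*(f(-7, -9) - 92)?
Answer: -7668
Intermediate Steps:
f(k, L) = L + k (f(k, L) = k + L = L + k)
71*(f(-7, -9) - 92) = 71*((-9 - 7) - 92) = 71*(-16 - 92) = 71*(-108) = -7668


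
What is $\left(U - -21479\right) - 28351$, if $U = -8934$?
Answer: $-15806$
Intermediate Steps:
$\left(U - -21479\right) - 28351 = \left(-8934 - -21479\right) - 28351 = \left(-8934 + 21479\right) - 28351 = 12545 - 28351 = -15806$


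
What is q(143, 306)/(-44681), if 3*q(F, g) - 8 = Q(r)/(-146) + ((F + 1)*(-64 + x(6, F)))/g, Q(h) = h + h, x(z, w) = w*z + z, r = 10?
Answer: -158986/55449121 ≈ -0.0028672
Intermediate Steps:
x(z, w) = z + w*z
Q(h) = 2*h
q(F, g) = 574/219 + (1 + F)*(-58 + 6*F)/(3*g) (q(F, g) = 8/3 + ((2*10)/(-146) + ((F + 1)*(-64 + 6*(1 + F)))/g)/3 = 8/3 + (20*(-1/146) + ((1 + F)*(-64 + (6 + 6*F)))/g)/3 = 8/3 + (-10/73 + ((1 + F)*(-58 + 6*F))/g)/3 = 8/3 + (-10/73 + (1 + F)*(-58 + 6*F)/g)/3 = 8/3 + (-10/219 + (1 + F)*(-58 + 6*F)/(3*g)) = 574/219 + (1 + F)*(-58 + 6*F)/(3*g))
q(143, 306)/(-44681) = ((2/219)*(-2117 - 1898*143 + 219*143² + 287*306)/306)/(-44681) = ((2/219)*(1/306)*(-2117 - 271414 + 219*20449 + 87822))*(-1/44681) = ((2/219)*(1/306)*(-2117 - 271414 + 4478331 + 87822))*(-1/44681) = ((2/219)*(1/306)*4292622)*(-1/44681) = (158986/1241)*(-1/44681) = -158986/55449121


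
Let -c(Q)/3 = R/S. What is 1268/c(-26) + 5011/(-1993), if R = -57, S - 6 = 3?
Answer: 2431915/37867 ≈ 64.223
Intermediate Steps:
S = 9 (S = 6 + 3 = 9)
c(Q) = 19 (c(Q) = -(-171)/9 = -3*(-19/3) = 19)
1268/c(-26) + 5011/(-1993) = 1268/19 + 5011/(-1993) = 1268*(1/19) + 5011*(-1/1993) = 1268/19 - 5011/1993 = 2431915/37867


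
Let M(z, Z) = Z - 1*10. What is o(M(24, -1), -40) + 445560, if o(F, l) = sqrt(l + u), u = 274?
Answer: 445560 + 3*sqrt(26) ≈ 4.4558e+5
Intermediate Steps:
M(z, Z) = -10 + Z (M(z, Z) = Z - 10 = -10 + Z)
o(F, l) = sqrt(274 + l) (o(F, l) = sqrt(l + 274) = sqrt(274 + l))
o(M(24, -1), -40) + 445560 = sqrt(274 - 40) + 445560 = sqrt(234) + 445560 = 3*sqrt(26) + 445560 = 445560 + 3*sqrt(26)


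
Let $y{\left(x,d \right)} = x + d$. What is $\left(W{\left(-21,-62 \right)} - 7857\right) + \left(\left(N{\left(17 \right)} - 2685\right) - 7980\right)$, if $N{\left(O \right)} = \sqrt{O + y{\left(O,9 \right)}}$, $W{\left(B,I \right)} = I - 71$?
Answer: $-18655 + \sqrt{43} \approx -18648.0$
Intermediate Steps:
$W{\left(B,I \right)} = -71 + I$
$y{\left(x,d \right)} = d + x$
$N{\left(O \right)} = \sqrt{9 + 2 O}$ ($N{\left(O \right)} = \sqrt{O + \left(9 + O\right)} = \sqrt{9 + 2 O}$)
$\left(W{\left(-21,-62 \right)} - 7857\right) + \left(\left(N{\left(17 \right)} - 2685\right) - 7980\right) = \left(\left(-71 - 62\right) - 7857\right) - \left(10665 - \sqrt{9 + 2 \cdot 17}\right) = \left(-133 - 7857\right) - \left(10665 - \sqrt{9 + 34}\right) = -7990 - \left(10665 - \sqrt{43}\right) = -18655 + \sqrt{43}$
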